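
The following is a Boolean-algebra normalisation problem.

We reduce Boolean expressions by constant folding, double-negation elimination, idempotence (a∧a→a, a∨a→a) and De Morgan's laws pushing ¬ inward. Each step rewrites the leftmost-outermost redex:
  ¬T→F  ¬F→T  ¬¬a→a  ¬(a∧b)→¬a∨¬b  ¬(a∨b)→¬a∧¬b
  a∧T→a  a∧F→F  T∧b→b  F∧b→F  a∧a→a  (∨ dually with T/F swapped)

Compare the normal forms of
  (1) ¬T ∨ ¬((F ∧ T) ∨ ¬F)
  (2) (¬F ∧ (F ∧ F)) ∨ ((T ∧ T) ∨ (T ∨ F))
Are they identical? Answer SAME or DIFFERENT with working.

Answer: DIFFERENT — A ⇓ F, B ⇓ T

Working:
Term A:
  start: ¬T ∨ ¬((F ∧ T) ∨ ¬F)
  →1  F ∨ ¬((F ∧ T) ∨ ¬F)
  →2  ¬((F ∧ T) ∨ ¬F)
  →3  ¬(F ∧ T) ∧ ¬¬F
  →4  (¬F ∨ ¬T) ∧ ¬¬F
  →5  (T ∨ ¬T) ∧ ¬¬F
  →6  T ∧ ¬¬F
  →7  ¬¬F
  →8  F

Term B:
  start: (¬F ∧ (F ∧ F)) ∨ ((T ∧ T) ∨ (T ∨ F))
  →1  (T ∧ (F ∧ F)) ∨ ((T ∧ T) ∨ (T ∨ F))
  →2  (F ∧ F) ∨ ((T ∧ T) ∨ (T ∨ F))
  →3  F ∨ ((T ∧ T) ∨ (T ∨ F))
  →4  (T ∧ T) ∨ (T ∨ F)
  →5  T ∨ (T ∨ F)
  →6  T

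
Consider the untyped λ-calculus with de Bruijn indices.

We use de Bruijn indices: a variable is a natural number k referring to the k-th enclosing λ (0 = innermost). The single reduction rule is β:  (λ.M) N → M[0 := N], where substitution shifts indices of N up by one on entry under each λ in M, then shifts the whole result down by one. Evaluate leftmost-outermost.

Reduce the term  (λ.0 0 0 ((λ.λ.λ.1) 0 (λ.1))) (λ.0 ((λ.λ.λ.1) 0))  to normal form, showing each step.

Answer: normal form = λ.λ.λ.λ.0 (λ.λ.1)  (in 11 steps)

Reduction:
  start: (λ.0 0 0 ((λ.λ.λ.1) 0 (λ.1))) (λ.0 ((λ.λ.λ.1) 0))
  step 1: (λ.0 ((λ.λ.λ.1) 0)) (λ.0 ((λ.λ.λ.1) 0)) (λ.0 ((λ.λ.λ.1) 0)) ((λ.λ.λ.1) (λ.0 ((λ.λ.λ.1) 0)) (λ.λ.0 ((λ.λ.λ.1) 0)))
  step 2: (λ.0 ((λ.λ.λ.1) 0)) ((λ.λ.λ.1) (λ.0 ((λ.λ.λ.1) 0))) (λ.0 ((λ.λ.λ.1) 0)) ((λ.λ.λ.1) (λ.0 ((λ.λ.λ.1) 0)) (λ.λ.0 ((λ.λ.λ.1) 0)))
  step 3: (λ.λ.λ.1) (λ.0 ((λ.λ.λ.1) 0)) ((λ.λ.λ.1) ((λ.λ.λ.1) (λ.0 ((λ.λ.λ.1) 0)))) (λ.0 ((λ.λ.λ.1) 0)) ((λ.λ.λ.1) (λ.0 ((λ.λ.λ.1) 0)) (λ.λ.0 ((λ.λ.λ.1) 0)))
  step 4: (λ.λ.1) ((λ.λ.λ.1) ((λ.λ.λ.1) (λ.0 ((λ.λ.λ.1) 0)))) (λ.0 ((λ.λ.λ.1) 0)) ((λ.λ.λ.1) (λ.0 ((λ.λ.λ.1) 0)) (λ.λ.0 ((λ.λ.λ.1) 0)))
  step 5: (λ.(λ.λ.λ.1) ((λ.λ.λ.1) (λ.0 ((λ.λ.λ.1) 0)))) (λ.0 ((λ.λ.λ.1) 0)) ((λ.λ.λ.1) (λ.0 ((λ.λ.λ.1) 0)) (λ.λ.0 ((λ.λ.λ.1) 0)))
  step 6: (λ.λ.λ.1) ((λ.λ.λ.1) (λ.0 ((λ.λ.λ.1) 0))) ((λ.λ.λ.1) (λ.0 ((λ.λ.λ.1) 0)) (λ.λ.0 ((λ.λ.λ.1) 0)))
  step 7: (λ.λ.1) ((λ.λ.λ.1) (λ.0 ((λ.λ.λ.1) 0)) (λ.λ.0 ((λ.λ.λ.1) 0)))
  step 8: λ.(λ.λ.λ.1) (λ.0 ((λ.λ.λ.1) 0)) (λ.λ.0 ((λ.λ.λ.1) 0))
  step 9: λ.(λ.λ.1) (λ.λ.0 ((λ.λ.λ.1) 0))
  step 10: λ.λ.λ.λ.0 ((λ.λ.λ.1) 0)
  step 11: λ.λ.λ.λ.0 (λ.λ.1)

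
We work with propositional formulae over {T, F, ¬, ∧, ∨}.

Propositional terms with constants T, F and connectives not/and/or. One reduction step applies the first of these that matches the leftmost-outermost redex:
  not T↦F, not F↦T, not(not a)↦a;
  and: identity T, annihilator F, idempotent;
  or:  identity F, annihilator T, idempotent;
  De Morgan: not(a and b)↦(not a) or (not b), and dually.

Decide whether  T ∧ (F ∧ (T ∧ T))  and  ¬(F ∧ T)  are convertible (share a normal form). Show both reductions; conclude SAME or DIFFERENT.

Term A:
  start: T ∧ (F ∧ (T ∧ T))
  →1  F ∧ (T ∧ T)
  →2  F

Term B:
  start: ¬(F ∧ T)
  →1  ¬F ∨ ¬T
  →2  T ∨ ¬T
  →3  T

Answer: DIFFERENT — A ⇓ F, B ⇓ T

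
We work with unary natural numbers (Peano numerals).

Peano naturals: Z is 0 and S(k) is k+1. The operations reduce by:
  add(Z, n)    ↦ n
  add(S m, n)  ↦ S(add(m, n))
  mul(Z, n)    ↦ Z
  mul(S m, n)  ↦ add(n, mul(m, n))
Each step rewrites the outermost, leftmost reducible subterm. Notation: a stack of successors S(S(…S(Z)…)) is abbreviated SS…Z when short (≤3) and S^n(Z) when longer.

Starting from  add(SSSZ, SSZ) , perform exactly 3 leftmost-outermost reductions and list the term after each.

Answer: after 3 steps: S(S(S(add(Z, SSZ))))

Derivation:
  start: add(SSSZ, SSZ)
  [1] S(add(SSZ, SSZ))
  [2] S(S(add(SZ, SSZ)))
  [3] S(S(S(add(Z, SSZ))))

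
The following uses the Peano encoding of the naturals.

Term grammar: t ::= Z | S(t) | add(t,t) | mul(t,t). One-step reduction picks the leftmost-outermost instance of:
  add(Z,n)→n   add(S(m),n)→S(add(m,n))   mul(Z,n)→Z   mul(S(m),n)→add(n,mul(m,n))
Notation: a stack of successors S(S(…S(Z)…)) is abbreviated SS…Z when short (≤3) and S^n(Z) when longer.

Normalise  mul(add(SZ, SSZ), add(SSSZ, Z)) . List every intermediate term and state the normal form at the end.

  start: mul(add(SZ, SSZ), add(SSSZ, Z))
  →1  mul(S(add(Z, SSZ)), add(SSSZ, Z))
  →2  add(add(SSSZ, Z), mul(add(Z, SSZ), add(SSSZ, Z)))
  →3  add(S(add(SSZ, Z)), mul(add(Z, SSZ), add(SSSZ, Z)))
  →4  S(add(add(SSZ, Z), mul(add(Z, SSZ), add(SSSZ, Z))))
  →5  S(add(S(add(SZ, Z)), mul(add(Z, SSZ), add(SSSZ, Z))))
  →6  S(S(add(add(SZ, Z), mul(add(Z, SSZ), add(SSSZ, Z)))))
  →7  S(S(add(S(add(Z, Z)), mul(add(Z, SSZ), add(SSSZ, Z)))))
  →8  S(S(S(add(add(Z, Z), mul(add(Z, SSZ), add(SSSZ, Z))))))
  →9  S(S(S(add(Z, mul(add(Z, SSZ), add(SSSZ, Z))))))
  →10  S(S(S(mul(add(Z, SSZ), add(SSSZ, Z)))))
  →11  S(S(S(mul(SSZ, add(SSSZ, Z)))))
  →12  S(S(S(add(add(SSSZ, Z), mul(SZ, add(SSSZ, Z))))))
  →13  S(S(S(add(S(add(SSZ, Z)), mul(SZ, add(SSSZ, Z))))))
  →14  S(S(S(S(add(add(SSZ, Z), mul(SZ, add(SSSZ, Z)))))))
  →15  S(S(S(S(add(S(add(SZ, Z)), mul(SZ, add(SSSZ, Z)))))))
  →16  S(S(S(S(S(add(add(SZ, Z), mul(SZ, add(SSSZ, Z))))))))
  →17  S(S(S(S(S(add(S(add(Z, Z)), mul(SZ, add(SSSZ, Z))))))))
  →18  S(S(S(S(S(S(add(add(Z, Z), mul(SZ, add(SSSZ, Z)))))))))
  →19  S(S(S(S(S(S(add(Z, mul(SZ, add(SSSZ, Z)))))))))
  →20  S(S(S(S(S(S(mul(SZ, add(SSSZ, Z))))))))
  →21  S(S(S(S(S(S(add(add(SSSZ, Z), mul(Z, add(SSSZ, Z)))))))))
  →22  S(S(S(S(S(S(add(S(add(SSZ, Z)), mul(Z, add(SSSZ, Z)))))))))
  →23  S(S(S(S(S(S(S(add(add(SSZ, Z), mul(Z, add(SSSZ, Z))))))))))
  →24  S(S(S(S(S(S(S(add(S(add(SZ, Z)), mul(Z, add(SSSZ, Z))))))))))
  →25  S(S(S(S(S(S(S(S(add(add(SZ, Z), mul(Z, add(SSSZ, Z)))))))))))
  →26  S(S(S(S(S(S(S(S(add(S(add(Z, Z)), mul(Z, add(SSSZ, Z)))))))))))
  →27  S(S(S(S(S(S(S(S(S(add(add(Z, Z), mul(Z, add(SSSZ, Z))))))))))))
  →28  S(S(S(S(S(S(S(S(S(add(Z, mul(Z, add(SSSZ, Z))))))))))))
  →29  S(S(S(S(S(S(S(S(S(mul(Z, add(SSSZ, Z)))))))))))
  →30  S^9(Z)

Answer: normal form = S^9(Z)  (in 30 steps)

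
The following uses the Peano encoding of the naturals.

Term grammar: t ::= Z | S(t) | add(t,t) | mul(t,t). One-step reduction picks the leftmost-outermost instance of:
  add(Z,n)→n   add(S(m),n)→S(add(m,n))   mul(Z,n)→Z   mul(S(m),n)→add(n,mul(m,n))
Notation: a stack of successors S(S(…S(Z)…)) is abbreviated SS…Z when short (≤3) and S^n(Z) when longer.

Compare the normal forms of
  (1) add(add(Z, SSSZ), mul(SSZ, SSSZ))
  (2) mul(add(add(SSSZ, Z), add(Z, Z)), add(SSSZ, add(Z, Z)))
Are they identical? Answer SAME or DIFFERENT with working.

Answer: SAME — A ⇓ S^9(Z), B ⇓ S^9(Z)

Derivation:
Term A:
  start: add(add(Z, SSSZ), mul(SSZ, SSSZ))
  →1  add(SSSZ, mul(SSZ, SSSZ))
  →2  S(add(SSZ, mul(SSZ, SSSZ)))
  →3  S(S(add(SZ, mul(SSZ, SSSZ))))
  →4  S(S(S(add(Z, mul(SSZ, SSSZ)))))
  →5  S(S(S(mul(SSZ, SSSZ))))
  →6  S(S(S(add(SSSZ, mul(SZ, SSSZ)))))
  →7  S(S(S(S(add(SSZ, mul(SZ, SSSZ))))))
  →8  S(S(S(S(S(add(SZ, mul(SZ, SSSZ)))))))
  →9  S(S(S(S(S(S(add(Z, mul(SZ, SSSZ))))))))
  →10  S(S(S(S(S(S(mul(SZ, SSSZ)))))))
  →11  S(S(S(S(S(S(add(SSSZ, mul(Z, SSSZ))))))))
  →12  S(S(S(S(S(S(S(add(SSZ, mul(Z, SSSZ)))))))))
  →13  S(S(S(S(S(S(S(S(add(SZ, mul(Z, SSSZ))))))))))
  →14  S(S(S(S(S(S(S(S(S(add(Z, mul(Z, SSSZ)))))))))))
  →15  S(S(S(S(S(S(S(S(S(mul(Z, SSSZ))))))))))
  →16  S^9(Z)

Term B:
  start: mul(add(add(SSSZ, Z), add(Z, Z)), add(SSSZ, add(Z, Z)))
  →1  mul(add(S(add(SSZ, Z)), add(Z, Z)), add(SSSZ, add(Z, Z)))
  →2  mul(S(add(add(SSZ, Z), add(Z, Z))), add(SSSZ, add(Z, Z)))
  →3  add(add(SSSZ, add(Z, Z)), mul(add(add(SSZ, Z), add(Z, Z)), add(SSSZ, add(Z, Z))))
  →4  add(S(add(SSZ, add(Z, Z))), mul(add(add(SSZ, Z), add(Z, Z)), add(SSSZ, add(Z, Z))))
  →5  S(add(add(SSZ, add(Z, Z)), mul(add(add(SSZ, Z), add(Z, Z)), add(SSSZ, add(Z, Z)))))
  →6  S(add(S(add(SZ, add(Z, Z))), mul(add(add(SSZ, Z), add(Z, Z)), add(SSSZ, add(Z, Z)))))
  →7  S(S(add(add(SZ, add(Z, Z)), mul(add(add(SSZ, Z), add(Z, Z)), add(SSSZ, add(Z, Z))))))
  →8  S(S(add(S(add(Z, add(Z, Z))), mul(add(add(SSZ, Z), add(Z, Z)), add(SSSZ, add(Z, Z))))))
  →9  S(S(S(add(add(Z, add(Z, Z)), mul(add(add(SSZ, Z), add(Z, Z)), add(SSSZ, add(Z, Z)))))))
  →10  S(S(S(add(add(Z, Z), mul(add(add(SSZ, Z), add(Z, Z)), add(SSSZ, add(Z, Z)))))))
  →11  S(S(S(add(Z, mul(add(add(SSZ, Z), add(Z, Z)), add(SSSZ, add(Z, Z)))))))
  →12  S(S(S(mul(add(add(SSZ, Z), add(Z, Z)), add(SSSZ, add(Z, Z))))))
  →13  S(S(S(mul(add(S(add(SZ, Z)), add(Z, Z)), add(SSSZ, add(Z, Z))))))
  →14  S(S(S(mul(S(add(add(SZ, Z), add(Z, Z))), add(SSSZ, add(Z, Z))))))
  →15  S(S(S(add(add(SSSZ, add(Z, Z)), mul(add(add(SZ, Z), add(Z, Z)), add(SSSZ, add(Z, Z)))))))
  →16  S(S(S(add(S(add(SSZ, add(Z, Z))), mul(add(add(SZ, Z), add(Z, Z)), add(SSSZ, add(Z, Z)))))))
  →17  S(S(S(S(add(add(SSZ, add(Z, Z)), mul(add(add(SZ, Z), add(Z, Z)), add(SSSZ, add(Z, Z))))))))
  →18  S(S(S(S(add(S(add(SZ, add(Z, Z))), mul(add(add(SZ, Z), add(Z, Z)), add(SSSZ, add(Z, Z))))))))
  →19  S(S(S(S(S(add(add(SZ, add(Z, Z)), mul(add(add(SZ, Z), add(Z, Z)), add(SSSZ, add(Z, Z)))))))))
  →20  S(S(S(S(S(add(S(add(Z, add(Z, Z))), mul(add(add(SZ, Z), add(Z, Z)), add(SSSZ, add(Z, Z)))))))))
  →21  S(S(S(S(S(S(add(add(Z, add(Z, Z)), mul(add(add(SZ, Z), add(Z, Z)), add(SSSZ, add(Z, Z))))))))))
  →22  S(S(S(S(S(S(add(add(Z, Z), mul(add(add(SZ, Z), add(Z, Z)), add(SSSZ, add(Z, Z))))))))))
  →23  S(S(S(S(S(S(add(Z, mul(add(add(SZ, Z), add(Z, Z)), add(SSSZ, add(Z, Z))))))))))
  →24  S(S(S(S(S(S(mul(add(add(SZ, Z), add(Z, Z)), add(SSSZ, add(Z, Z)))))))))
  →25  S(S(S(S(S(S(mul(add(S(add(Z, Z)), add(Z, Z)), add(SSSZ, add(Z, Z)))))))))
  →26  S(S(S(S(S(S(mul(S(add(add(Z, Z), add(Z, Z))), add(SSSZ, add(Z, Z)))))))))
  →27  S(S(S(S(S(S(add(add(SSSZ, add(Z, Z)), mul(add(add(Z, Z), add(Z, Z)), add(SSSZ, add(Z, Z))))))))))
  →28  S(S(S(S(S(S(add(S(add(SSZ, add(Z, Z))), mul(add(add(Z, Z), add(Z, Z)), add(SSSZ, add(Z, Z))))))))))
  →29  S(S(S(S(S(S(S(add(add(SSZ, add(Z, Z)), mul(add(add(Z, Z), add(Z, Z)), add(SSSZ, add(Z, Z)))))))))))
  →30  S(S(S(S(S(S(S(add(S(add(SZ, add(Z, Z))), mul(add(add(Z, Z), add(Z, Z)), add(SSSZ, add(Z, Z)))))))))))
  →31  S(S(S(S(S(S(S(S(add(add(SZ, add(Z, Z)), mul(add(add(Z, Z), add(Z, Z)), add(SSSZ, add(Z, Z))))))))))))
  →32  S(S(S(S(S(S(S(S(add(S(add(Z, add(Z, Z))), mul(add(add(Z, Z), add(Z, Z)), add(SSSZ, add(Z, Z))))))))))))
  →33  S(S(S(S(S(S(S(S(S(add(add(Z, add(Z, Z)), mul(add(add(Z, Z), add(Z, Z)), add(SSSZ, add(Z, Z)))))))))))))
  →34  S(S(S(S(S(S(S(S(S(add(add(Z, Z), mul(add(add(Z, Z), add(Z, Z)), add(SSSZ, add(Z, Z)))))))))))))
  →35  S(S(S(S(S(S(S(S(S(add(Z, mul(add(add(Z, Z), add(Z, Z)), add(SSSZ, add(Z, Z)))))))))))))
  →36  S(S(S(S(S(S(S(S(S(mul(add(add(Z, Z), add(Z, Z)), add(SSSZ, add(Z, Z))))))))))))
  →37  S(S(S(S(S(S(S(S(S(mul(add(Z, add(Z, Z)), add(SSSZ, add(Z, Z))))))))))))
  →38  S(S(S(S(S(S(S(S(S(mul(add(Z, Z), add(SSSZ, add(Z, Z))))))))))))
  →39  S(S(S(S(S(S(S(S(S(mul(Z, add(SSSZ, add(Z, Z))))))))))))
  →40  S^9(Z)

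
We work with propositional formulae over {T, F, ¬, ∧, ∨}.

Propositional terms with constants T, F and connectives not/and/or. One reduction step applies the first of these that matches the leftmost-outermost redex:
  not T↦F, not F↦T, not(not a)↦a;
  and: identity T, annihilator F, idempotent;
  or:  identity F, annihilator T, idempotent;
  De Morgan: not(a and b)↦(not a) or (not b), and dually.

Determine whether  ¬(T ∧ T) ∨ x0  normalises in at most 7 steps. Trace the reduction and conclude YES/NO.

  start: ¬(T ∧ T) ∨ x0
  [1] (¬T ∨ ¬T) ∨ x0
  [2] ¬T ∨ x0
  [3] F ∨ x0
  [4] x0

Answer: YES — reaches normal form x0 in 4 ≤ 7 steps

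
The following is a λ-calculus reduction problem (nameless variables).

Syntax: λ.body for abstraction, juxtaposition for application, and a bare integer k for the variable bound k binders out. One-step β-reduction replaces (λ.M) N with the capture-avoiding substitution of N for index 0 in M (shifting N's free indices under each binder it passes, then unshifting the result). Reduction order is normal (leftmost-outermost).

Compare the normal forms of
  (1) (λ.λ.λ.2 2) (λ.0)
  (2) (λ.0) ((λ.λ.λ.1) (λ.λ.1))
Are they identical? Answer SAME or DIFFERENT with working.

Term A:
  start: (λ.λ.λ.2 2) (λ.0)
  step 1: λ.λ.(λ.0) (λ.0)
  step 2: λ.λ.λ.0

Term B:
  start: (λ.0) ((λ.λ.λ.1) (λ.λ.1))
  step 1: (λ.λ.λ.1) (λ.λ.1)
  step 2: λ.λ.1

Answer: DIFFERENT — A ⇓ λ.λ.λ.0, B ⇓ λ.λ.1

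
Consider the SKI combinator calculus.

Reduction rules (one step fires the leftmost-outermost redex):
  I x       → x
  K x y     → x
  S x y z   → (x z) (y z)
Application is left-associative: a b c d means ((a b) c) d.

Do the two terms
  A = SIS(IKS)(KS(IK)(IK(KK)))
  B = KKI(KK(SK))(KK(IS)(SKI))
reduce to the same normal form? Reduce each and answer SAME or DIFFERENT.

Answer: DIFFERENT — A ⇓ S(S(K(KK))), B ⇓ K

Working:
Term A:
  start: SIS(IKS)(KS(IK)(IK(KK)))
  step 1: I(IKS)(S(IKS))(KS(IK)(IK(KK)))
  step 2: IKS(S(IKS))(KS(IK)(IK(KK)))
  step 3: KS(S(IKS))(KS(IK)(IK(KK)))
  step 4: S(KS(IK)(IK(KK)))
  step 5: S(S(IK(KK)))
  step 6: S(S(K(KK)))

Term B:
  start: KKI(KK(SK))(KK(IS)(SKI))
  step 1: K(KK(SK))(KK(IS)(SKI))
  step 2: KK(SK)
  step 3: K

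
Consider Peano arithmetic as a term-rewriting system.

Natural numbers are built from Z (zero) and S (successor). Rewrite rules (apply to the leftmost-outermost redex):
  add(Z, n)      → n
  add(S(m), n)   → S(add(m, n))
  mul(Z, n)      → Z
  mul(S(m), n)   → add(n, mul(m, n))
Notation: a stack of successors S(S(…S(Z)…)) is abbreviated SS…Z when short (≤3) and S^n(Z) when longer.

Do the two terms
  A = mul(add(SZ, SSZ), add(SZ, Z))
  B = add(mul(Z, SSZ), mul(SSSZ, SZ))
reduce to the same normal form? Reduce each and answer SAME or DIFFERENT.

Term A:
  start: mul(add(SZ, SSZ), add(SZ, Z))
  step 1: mul(S(add(Z, SSZ)), add(SZ, Z))
  step 2: add(add(SZ, Z), mul(add(Z, SSZ), add(SZ, Z)))
  step 3: add(S(add(Z, Z)), mul(add(Z, SSZ), add(SZ, Z)))
  step 4: S(add(add(Z, Z), mul(add(Z, SSZ), add(SZ, Z))))
  step 5: S(add(Z, mul(add(Z, SSZ), add(SZ, Z))))
  step 6: S(mul(add(Z, SSZ), add(SZ, Z)))
  step 7: S(mul(SSZ, add(SZ, Z)))
  step 8: S(add(add(SZ, Z), mul(SZ, add(SZ, Z))))
  step 9: S(add(S(add(Z, Z)), mul(SZ, add(SZ, Z))))
  step 10: S(S(add(add(Z, Z), mul(SZ, add(SZ, Z)))))
  step 11: S(S(add(Z, mul(SZ, add(SZ, Z)))))
  step 12: S(S(mul(SZ, add(SZ, Z))))
  step 13: S(S(add(add(SZ, Z), mul(Z, add(SZ, Z)))))
  step 14: S(S(add(S(add(Z, Z)), mul(Z, add(SZ, Z)))))
  step 15: S(S(S(add(add(Z, Z), mul(Z, add(SZ, Z))))))
  step 16: S(S(S(add(Z, mul(Z, add(SZ, Z))))))
  step 17: S(S(S(mul(Z, add(SZ, Z)))))
  step 18: SSSZ

Term B:
  start: add(mul(Z, SSZ), mul(SSSZ, SZ))
  step 1: add(Z, mul(SSSZ, SZ))
  step 2: mul(SSSZ, SZ)
  step 3: add(SZ, mul(SSZ, SZ))
  step 4: S(add(Z, mul(SSZ, SZ)))
  step 5: S(mul(SSZ, SZ))
  step 6: S(add(SZ, mul(SZ, SZ)))
  step 7: S(S(add(Z, mul(SZ, SZ))))
  step 8: S(S(mul(SZ, SZ)))
  step 9: S(S(add(SZ, mul(Z, SZ))))
  step 10: S(S(S(add(Z, mul(Z, SZ)))))
  step 11: S(S(S(mul(Z, SZ))))
  step 12: SSSZ

Answer: SAME — A ⇓ SSSZ, B ⇓ SSSZ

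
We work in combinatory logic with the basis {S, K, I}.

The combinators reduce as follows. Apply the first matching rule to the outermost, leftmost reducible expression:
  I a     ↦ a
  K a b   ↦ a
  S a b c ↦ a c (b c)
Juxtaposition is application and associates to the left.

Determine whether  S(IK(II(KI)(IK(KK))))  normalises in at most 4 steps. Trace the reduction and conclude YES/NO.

Answer: YES — reaches normal form S(KI) in 4 ≤ 4 steps

Reduction:
  start: S(IK(II(KI)(IK(KK))))
  step 1: S(K(II(KI)(IK(KK))))
  step 2: S(K(I(KI)(IK(KK))))
  step 3: S(K(KI(IK(KK))))
  step 4: S(KI)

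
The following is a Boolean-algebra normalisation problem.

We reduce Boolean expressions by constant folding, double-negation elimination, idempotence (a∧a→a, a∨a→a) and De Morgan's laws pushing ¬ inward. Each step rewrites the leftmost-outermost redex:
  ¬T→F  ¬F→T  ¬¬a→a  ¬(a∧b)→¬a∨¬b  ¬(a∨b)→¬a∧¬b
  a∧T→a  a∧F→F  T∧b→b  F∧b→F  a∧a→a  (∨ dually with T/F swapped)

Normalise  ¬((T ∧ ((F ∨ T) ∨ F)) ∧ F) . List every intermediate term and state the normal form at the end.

Answer: normal form = T  (in 12 steps)

Reduction:
  start: ¬((T ∧ ((F ∨ T) ∨ F)) ∧ F)
  step 1: ¬(T ∧ ((F ∨ T) ∨ F)) ∨ ¬F
  step 2: (¬T ∨ ¬((F ∨ T) ∨ F)) ∨ ¬F
  step 3: (F ∨ ¬((F ∨ T) ∨ F)) ∨ ¬F
  step 4: ¬((F ∨ T) ∨ F) ∨ ¬F
  step 5: (¬(F ∨ T) ∧ ¬F) ∨ ¬F
  step 6: ((¬F ∧ ¬T) ∧ ¬F) ∨ ¬F
  step 7: ((T ∧ ¬T) ∧ ¬F) ∨ ¬F
  step 8: (¬T ∧ ¬F) ∨ ¬F
  step 9: (F ∧ ¬F) ∨ ¬F
  step 10: F ∨ ¬F
  step 11: ¬F
  step 12: T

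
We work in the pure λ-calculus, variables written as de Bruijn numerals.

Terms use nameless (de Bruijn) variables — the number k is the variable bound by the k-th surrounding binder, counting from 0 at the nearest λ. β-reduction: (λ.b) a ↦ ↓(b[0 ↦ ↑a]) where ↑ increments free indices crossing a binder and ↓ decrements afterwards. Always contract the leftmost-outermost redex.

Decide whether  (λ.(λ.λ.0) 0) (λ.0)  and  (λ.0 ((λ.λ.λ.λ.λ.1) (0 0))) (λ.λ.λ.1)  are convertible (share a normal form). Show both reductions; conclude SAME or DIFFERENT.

Term A:
  start: (λ.(λ.λ.0) 0) (λ.0)
  →1  (λ.λ.0) (λ.0)
  →2  λ.0

Term B:
  start: (λ.0 ((λ.λ.λ.λ.λ.1) (0 0))) (λ.λ.λ.1)
  →1  (λ.λ.λ.1) ((λ.λ.λ.λ.λ.1) ((λ.λ.λ.1) (λ.λ.λ.1)))
  →2  λ.λ.1

Answer: DIFFERENT — A ⇓ λ.0, B ⇓ λ.λ.1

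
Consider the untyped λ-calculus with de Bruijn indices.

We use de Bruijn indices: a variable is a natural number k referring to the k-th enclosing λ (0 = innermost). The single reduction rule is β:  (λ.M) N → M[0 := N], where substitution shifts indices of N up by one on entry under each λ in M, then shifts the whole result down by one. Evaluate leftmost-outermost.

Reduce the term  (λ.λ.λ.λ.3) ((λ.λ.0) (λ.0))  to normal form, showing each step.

Answer: normal form = λ.λ.λ.λ.0  (in 2 steps)

Reduction:
  start: (λ.λ.λ.λ.3) ((λ.λ.0) (λ.0))
  →1  λ.λ.λ.(λ.λ.0) (λ.0)
  →2  λ.λ.λ.λ.0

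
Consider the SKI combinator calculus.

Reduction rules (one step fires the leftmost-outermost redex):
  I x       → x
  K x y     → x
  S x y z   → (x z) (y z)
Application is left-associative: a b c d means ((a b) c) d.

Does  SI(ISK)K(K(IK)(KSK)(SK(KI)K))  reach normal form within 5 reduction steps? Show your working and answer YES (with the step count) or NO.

  start: SI(ISK)K(K(IK)(KSK)(SK(KI)K))
  [1] IK(ISKK)(K(IK)(KSK)(SK(KI)K))
  [2] K(ISKK)(K(IK)(KSK)(SK(KI)K))
  [3] ISKK
  [4] SKK

Answer: YES — reaches normal form SKK in 4 ≤ 5 steps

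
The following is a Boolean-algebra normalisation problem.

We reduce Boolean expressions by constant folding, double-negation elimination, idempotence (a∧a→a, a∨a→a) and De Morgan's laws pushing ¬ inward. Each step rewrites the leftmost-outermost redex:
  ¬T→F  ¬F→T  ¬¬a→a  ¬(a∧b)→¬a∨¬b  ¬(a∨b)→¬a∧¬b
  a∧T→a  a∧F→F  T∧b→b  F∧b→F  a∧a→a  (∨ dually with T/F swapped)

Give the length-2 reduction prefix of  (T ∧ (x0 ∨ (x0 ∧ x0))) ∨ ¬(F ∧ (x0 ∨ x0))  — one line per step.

Answer: after 2 steps: (x0 ∨ x0) ∨ ¬(F ∧ (x0 ∨ x0))

Derivation:
  start: (T ∧ (x0 ∨ (x0 ∧ x0))) ∨ ¬(F ∧ (x0 ∨ x0))
  step 1: (x0 ∨ (x0 ∧ x0)) ∨ ¬(F ∧ (x0 ∨ x0))
  step 2: (x0 ∨ x0) ∨ ¬(F ∧ (x0 ∨ x0))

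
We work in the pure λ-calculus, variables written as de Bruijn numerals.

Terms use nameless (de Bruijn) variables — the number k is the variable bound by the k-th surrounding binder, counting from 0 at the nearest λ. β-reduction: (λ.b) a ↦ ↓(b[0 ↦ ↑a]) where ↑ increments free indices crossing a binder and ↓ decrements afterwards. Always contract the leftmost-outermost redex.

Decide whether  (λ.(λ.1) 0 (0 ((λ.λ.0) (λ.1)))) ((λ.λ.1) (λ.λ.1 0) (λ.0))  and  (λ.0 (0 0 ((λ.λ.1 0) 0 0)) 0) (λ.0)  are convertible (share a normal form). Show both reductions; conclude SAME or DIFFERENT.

Answer: SAME — A ⇓ λ.0, B ⇓ λ.0

Working:
Term A:
  start: (λ.(λ.1) 0 (0 ((λ.λ.0) (λ.1)))) ((λ.λ.1) (λ.λ.1 0) (λ.0))
  →1  (λ.(λ.λ.1) (λ.λ.1 0) (λ.0)) ((λ.λ.1) (λ.λ.1 0) (λ.0)) ((λ.λ.1) (λ.λ.1 0) (λ.0) ((λ.λ.0) (λ.(λ.λ.1) (λ.λ.1 0) (λ.0))))
  →2  (λ.λ.1) (λ.λ.1 0) (λ.0) ((λ.λ.1) (λ.λ.1 0) (λ.0) ((λ.λ.0) (λ.(λ.λ.1) (λ.λ.1 0) (λ.0))))
  →3  (λ.λ.λ.1 0) (λ.0) ((λ.λ.1) (λ.λ.1 0) (λ.0) ((λ.λ.0) (λ.(λ.λ.1) (λ.λ.1 0) (λ.0))))
  →4  (λ.λ.1 0) ((λ.λ.1) (λ.λ.1 0) (λ.0) ((λ.λ.0) (λ.(λ.λ.1) (λ.λ.1 0) (λ.0))))
  →5  λ.(λ.λ.1) (λ.λ.1 0) (λ.0) ((λ.λ.0) (λ.(λ.λ.1) (λ.λ.1 0) (λ.0))) 0
  →6  λ.(λ.λ.λ.1 0) (λ.0) ((λ.λ.0) (λ.(λ.λ.1) (λ.λ.1 0) (λ.0))) 0
  →7  λ.(λ.λ.1 0) ((λ.λ.0) (λ.(λ.λ.1) (λ.λ.1 0) (λ.0))) 0
  →8  λ.(λ.(λ.λ.0) (λ.(λ.λ.1) (λ.λ.1 0) (λ.0)) 0) 0
  →9  λ.(λ.λ.0) (λ.(λ.λ.1) (λ.λ.1 0) (λ.0)) 0
  →10  λ.(λ.0) 0
  →11  λ.0

Term B:
  start: (λ.0 (0 0 ((λ.λ.1 0) 0 0)) 0) (λ.0)
  →1  (λ.0) ((λ.0) (λ.0) ((λ.λ.1 0) (λ.0) (λ.0))) (λ.0)
  →2  (λ.0) (λ.0) ((λ.λ.1 0) (λ.0) (λ.0)) (λ.0)
  →3  (λ.0) ((λ.λ.1 0) (λ.0) (λ.0)) (λ.0)
  →4  (λ.λ.1 0) (λ.0) (λ.0) (λ.0)
  →5  (λ.(λ.0) 0) (λ.0) (λ.0)
  →6  (λ.0) (λ.0) (λ.0)
  →7  (λ.0) (λ.0)
  →8  λ.0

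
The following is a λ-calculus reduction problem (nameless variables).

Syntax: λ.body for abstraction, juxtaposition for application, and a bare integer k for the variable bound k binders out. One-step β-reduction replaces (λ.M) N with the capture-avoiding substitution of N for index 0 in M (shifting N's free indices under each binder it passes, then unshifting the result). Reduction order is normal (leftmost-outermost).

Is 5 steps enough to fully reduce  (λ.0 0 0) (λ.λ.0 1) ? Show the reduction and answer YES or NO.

  start: (λ.0 0 0) (λ.λ.0 1)
  step 1: (λ.λ.0 1) (λ.λ.0 1) (λ.λ.0 1)
  step 2: (λ.0 (λ.λ.0 1)) (λ.λ.0 1)
  step 3: (λ.λ.0 1) (λ.λ.0 1)
  step 4: λ.0 (λ.λ.0 1)

Answer: YES — reaches normal form λ.0 (λ.λ.0 1) in 4 ≤ 5 steps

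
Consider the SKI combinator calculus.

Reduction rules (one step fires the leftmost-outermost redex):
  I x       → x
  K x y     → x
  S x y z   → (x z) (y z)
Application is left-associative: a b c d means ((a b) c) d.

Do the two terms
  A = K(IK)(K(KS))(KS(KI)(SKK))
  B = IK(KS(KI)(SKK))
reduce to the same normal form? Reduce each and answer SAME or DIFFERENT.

Answer: SAME — A ⇓ K(S(SKK)), B ⇓ K(S(SKK))

Derivation:
Term A:
  start: K(IK)(K(KS))(KS(KI)(SKK))
  step 1: IK(KS(KI)(SKK))
  step 2: K(KS(KI)(SKK))
  step 3: K(S(SKK))

Term B:
  start: IK(KS(KI)(SKK))
  step 1: K(KS(KI)(SKK))
  step 2: K(S(SKK))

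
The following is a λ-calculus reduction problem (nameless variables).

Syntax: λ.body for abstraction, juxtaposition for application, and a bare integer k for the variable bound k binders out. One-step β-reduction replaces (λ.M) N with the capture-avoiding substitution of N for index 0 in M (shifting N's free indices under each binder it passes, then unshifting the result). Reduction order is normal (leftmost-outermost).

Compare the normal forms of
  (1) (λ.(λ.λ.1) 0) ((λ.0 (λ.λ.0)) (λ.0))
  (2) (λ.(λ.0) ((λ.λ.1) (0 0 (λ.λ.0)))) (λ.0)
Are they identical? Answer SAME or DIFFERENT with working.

Term A:
  start: (λ.(λ.λ.1) 0) ((λ.0 (λ.λ.0)) (λ.0))
  [1] (λ.λ.1) ((λ.0 (λ.λ.0)) (λ.0))
  [2] λ.(λ.0 (λ.λ.0)) (λ.0)
  [3] λ.(λ.0) (λ.λ.0)
  [4] λ.λ.λ.0

Term B:
  start: (λ.(λ.0) ((λ.λ.1) (0 0 (λ.λ.0)))) (λ.0)
  [1] (λ.0) ((λ.λ.1) ((λ.0) (λ.0) (λ.λ.0)))
  [2] (λ.λ.1) ((λ.0) (λ.0) (λ.λ.0))
  [3] λ.(λ.0) (λ.0) (λ.λ.0)
  [4] λ.(λ.0) (λ.λ.0)
  [5] λ.λ.λ.0

Answer: SAME — A ⇓ λ.λ.λ.0, B ⇓ λ.λ.λ.0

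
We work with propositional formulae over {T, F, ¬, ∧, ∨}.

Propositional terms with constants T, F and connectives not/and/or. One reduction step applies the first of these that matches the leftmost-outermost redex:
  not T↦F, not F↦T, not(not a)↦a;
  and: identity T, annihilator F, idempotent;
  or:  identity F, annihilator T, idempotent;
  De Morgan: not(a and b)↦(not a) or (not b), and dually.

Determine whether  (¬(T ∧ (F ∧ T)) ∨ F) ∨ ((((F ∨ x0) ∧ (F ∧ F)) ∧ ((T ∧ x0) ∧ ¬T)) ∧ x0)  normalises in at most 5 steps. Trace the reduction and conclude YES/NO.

Answer: NO — after 5 steps the term is (¬F ∨ ¬T) ∨ ((((F ∨ x0) ∧ (F ∧ F)) ∧ ((T ∧ x0) ∧ ¬T)) ∧ x0), not yet normal

Reduction:
  start: (¬(T ∧ (F ∧ T)) ∨ F) ∨ ((((F ∨ x0) ∧ (F ∧ F)) ∧ ((T ∧ x0) ∧ ¬T)) ∧ x0)
  step 1: ¬(T ∧ (F ∧ T)) ∨ ((((F ∨ x0) ∧ (F ∧ F)) ∧ ((T ∧ x0) ∧ ¬T)) ∧ x0)
  step 2: (¬T ∨ ¬(F ∧ T)) ∨ ((((F ∨ x0) ∧ (F ∧ F)) ∧ ((T ∧ x0) ∧ ¬T)) ∧ x0)
  step 3: (F ∨ ¬(F ∧ T)) ∨ ((((F ∨ x0) ∧ (F ∧ F)) ∧ ((T ∧ x0) ∧ ¬T)) ∧ x0)
  step 4: ¬(F ∧ T) ∨ ((((F ∨ x0) ∧ (F ∧ F)) ∧ ((T ∧ x0) ∧ ¬T)) ∧ x0)
  step 5: (¬F ∨ ¬T) ∨ ((((F ∨ x0) ∧ (F ∧ F)) ∧ ((T ∧ x0) ∧ ¬T)) ∧ x0)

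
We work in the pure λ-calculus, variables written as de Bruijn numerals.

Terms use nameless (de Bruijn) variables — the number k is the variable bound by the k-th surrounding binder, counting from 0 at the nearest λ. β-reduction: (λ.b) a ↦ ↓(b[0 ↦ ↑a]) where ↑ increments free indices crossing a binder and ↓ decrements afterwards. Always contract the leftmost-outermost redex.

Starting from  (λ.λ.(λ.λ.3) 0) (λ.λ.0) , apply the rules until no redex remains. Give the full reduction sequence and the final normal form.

Answer: normal form = λ.λ.λ.λ.0  (in 2 steps)

Derivation:
  start: (λ.λ.(λ.λ.3) 0) (λ.λ.0)
  →1  λ.(λ.λ.λ.λ.0) 0
  →2  λ.λ.λ.λ.0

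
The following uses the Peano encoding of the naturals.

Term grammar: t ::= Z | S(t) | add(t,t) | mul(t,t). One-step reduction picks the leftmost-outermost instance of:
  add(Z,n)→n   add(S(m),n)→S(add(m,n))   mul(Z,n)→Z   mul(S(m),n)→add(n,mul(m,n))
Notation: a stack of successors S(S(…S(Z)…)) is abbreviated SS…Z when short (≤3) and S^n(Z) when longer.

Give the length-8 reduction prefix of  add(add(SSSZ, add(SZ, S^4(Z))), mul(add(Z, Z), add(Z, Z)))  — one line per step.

Answer: after 8 steps: S(S(S(add(S(add(Z, S^4(Z))), mul(add(Z, Z), add(Z, Z))))))

Reduction:
  start: add(add(SSSZ, add(SZ, S^4(Z))), mul(add(Z, Z), add(Z, Z)))
  [1] add(S(add(SSZ, add(SZ, S^4(Z)))), mul(add(Z, Z), add(Z, Z)))
  [2] S(add(add(SSZ, add(SZ, S^4(Z))), mul(add(Z, Z), add(Z, Z))))
  [3] S(add(S(add(SZ, add(SZ, S^4(Z)))), mul(add(Z, Z), add(Z, Z))))
  [4] S(S(add(add(SZ, add(SZ, S^4(Z))), mul(add(Z, Z), add(Z, Z)))))
  [5] S(S(add(S(add(Z, add(SZ, S^4(Z)))), mul(add(Z, Z), add(Z, Z)))))
  [6] S(S(S(add(add(Z, add(SZ, S^4(Z))), mul(add(Z, Z), add(Z, Z))))))
  [7] S(S(S(add(add(SZ, S^4(Z)), mul(add(Z, Z), add(Z, Z))))))
  [8] S(S(S(add(S(add(Z, S^4(Z))), mul(add(Z, Z), add(Z, Z))))))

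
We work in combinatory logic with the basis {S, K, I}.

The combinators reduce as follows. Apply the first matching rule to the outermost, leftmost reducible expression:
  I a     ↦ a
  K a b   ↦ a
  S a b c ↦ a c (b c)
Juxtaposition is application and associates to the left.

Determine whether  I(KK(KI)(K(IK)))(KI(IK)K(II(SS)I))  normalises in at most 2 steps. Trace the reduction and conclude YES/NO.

  start: I(KK(KI)(K(IK)))(KI(IK)K(II(SS)I))
  →1  KK(KI)(K(IK))(KI(IK)K(II(SS)I))
  →2  K(K(IK))(KI(IK)K(II(SS)I))

Answer: NO — after 2 steps the term is K(K(IK))(KI(IK)K(II(SS)I)), not yet normal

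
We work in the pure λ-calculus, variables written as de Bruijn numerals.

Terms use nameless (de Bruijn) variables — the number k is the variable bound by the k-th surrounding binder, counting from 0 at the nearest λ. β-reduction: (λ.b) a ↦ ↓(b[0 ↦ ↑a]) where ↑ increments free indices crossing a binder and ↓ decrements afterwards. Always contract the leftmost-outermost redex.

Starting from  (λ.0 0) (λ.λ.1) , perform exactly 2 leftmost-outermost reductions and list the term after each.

  start: (λ.0 0) (λ.λ.1)
  [1] (λ.λ.1) (λ.λ.1)
  [2] λ.λ.λ.1

Answer: after 2 steps: λ.λ.λ.1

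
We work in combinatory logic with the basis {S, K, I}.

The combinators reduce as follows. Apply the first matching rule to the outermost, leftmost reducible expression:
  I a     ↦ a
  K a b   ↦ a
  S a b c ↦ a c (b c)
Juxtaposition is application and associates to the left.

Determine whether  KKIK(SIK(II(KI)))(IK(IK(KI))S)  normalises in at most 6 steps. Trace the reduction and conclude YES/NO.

  start: KKIK(SIK(II(KI)))(IK(IK(KI))S)
  →1  KK(SIK(II(KI)))(IK(IK(KI))S)
  →2  K(IK(IK(KI))S)
  →3  K(K(IK(KI))S)
  →4  K(IK(KI))
  →5  K(K(KI))

Answer: YES — reaches normal form K(K(KI)) in 5 ≤ 6 steps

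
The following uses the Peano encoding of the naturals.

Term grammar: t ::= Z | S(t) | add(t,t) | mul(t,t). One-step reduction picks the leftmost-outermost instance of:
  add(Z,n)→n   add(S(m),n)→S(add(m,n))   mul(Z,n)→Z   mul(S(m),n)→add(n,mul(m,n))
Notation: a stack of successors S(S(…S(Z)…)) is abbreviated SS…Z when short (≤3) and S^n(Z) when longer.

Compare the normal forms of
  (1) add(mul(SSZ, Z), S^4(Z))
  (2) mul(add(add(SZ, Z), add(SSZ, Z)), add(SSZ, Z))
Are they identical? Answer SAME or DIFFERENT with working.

Term A:
  start: add(mul(SSZ, Z), S^4(Z))
  step 1: add(add(Z, mul(SZ, Z)), S^4(Z))
  step 2: add(mul(SZ, Z), S^4(Z))
  step 3: add(add(Z, mul(Z, Z)), S^4(Z))
  step 4: add(mul(Z, Z), S^4(Z))
  step 5: add(Z, S^4(Z))
  step 6: S^4(Z)

Term B:
  start: mul(add(add(SZ, Z), add(SSZ, Z)), add(SSZ, Z))
  step 1: mul(add(S(add(Z, Z)), add(SSZ, Z)), add(SSZ, Z))
  step 2: mul(S(add(add(Z, Z), add(SSZ, Z))), add(SSZ, Z))
  step 3: add(add(SSZ, Z), mul(add(add(Z, Z), add(SSZ, Z)), add(SSZ, Z)))
  step 4: add(S(add(SZ, Z)), mul(add(add(Z, Z), add(SSZ, Z)), add(SSZ, Z)))
  step 5: S(add(add(SZ, Z), mul(add(add(Z, Z), add(SSZ, Z)), add(SSZ, Z))))
  step 6: S(add(S(add(Z, Z)), mul(add(add(Z, Z), add(SSZ, Z)), add(SSZ, Z))))
  step 7: S(S(add(add(Z, Z), mul(add(add(Z, Z), add(SSZ, Z)), add(SSZ, Z)))))
  step 8: S(S(add(Z, mul(add(add(Z, Z), add(SSZ, Z)), add(SSZ, Z)))))
  step 9: S(S(mul(add(add(Z, Z), add(SSZ, Z)), add(SSZ, Z))))
  step 10: S(S(mul(add(Z, add(SSZ, Z)), add(SSZ, Z))))
  step 11: S(S(mul(add(SSZ, Z), add(SSZ, Z))))
  step 12: S(S(mul(S(add(SZ, Z)), add(SSZ, Z))))
  step 13: S(S(add(add(SSZ, Z), mul(add(SZ, Z), add(SSZ, Z)))))
  step 14: S(S(add(S(add(SZ, Z)), mul(add(SZ, Z), add(SSZ, Z)))))
  step 15: S(S(S(add(add(SZ, Z), mul(add(SZ, Z), add(SSZ, Z))))))
  step 16: S(S(S(add(S(add(Z, Z)), mul(add(SZ, Z), add(SSZ, Z))))))
  step 17: S(S(S(S(add(add(Z, Z), mul(add(SZ, Z), add(SSZ, Z)))))))
  step 18: S(S(S(S(add(Z, mul(add(SZ, Z), add(SSZ, Z)))))))
  step 19: S(S(S(S(mul(add(SZ, Z), add(SSZ, Z))))))
  step 20: S(S(S(S(mul(S(add(Z, Z)), add(SSZ, Z))))))
  step 21: S(S(S(S(add(add(SSZ, Z), mul(add(Z, Z), add(SSZ, Z)))))))
  step 22: S(S(S(S(add(S(add(SZ, Z)), mul(add(Z, Z), add(SSZ, Z)))))))
  step 23: S(S(S(S(S(add(add(SZ, Z), mul(add(Z, Z), add(SSZ, Z))))))))
  step 24: S(S(S(S(S(add(S(add(Z, Z)), mul(add(Z, Z), add(SSZ, Z))))))))
  step 25: S(S(S(S(S(S(add(add(Z, Z), mul(add(Z, Z), add(SSZ, Z)))))))))
  step 26: S(S(S(S(S(S(add(Z, mul(add(Z, Z), add(SSZ, Z)))))))))
  step 27: S(S(S(S(S(S(mul(add(Z, Z), add(SSZ, Z))))))))
  step 28: S(S(S(S(S(S(mul(Z, add(SSZ, Z))))))))
  step 29: S^6(Z)

Answer: DIFFERENT — A ⇓ S^4(Z), B ⇓ S^6(Z)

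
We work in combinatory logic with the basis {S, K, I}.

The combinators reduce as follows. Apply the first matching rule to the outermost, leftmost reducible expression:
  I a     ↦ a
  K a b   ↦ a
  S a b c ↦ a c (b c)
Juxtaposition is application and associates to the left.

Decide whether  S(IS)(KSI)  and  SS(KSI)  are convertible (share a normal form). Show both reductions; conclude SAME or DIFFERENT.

Answer: SAME — A ⇓ SSS, B ⇓ SSS

Derivation:
Term A:
  start: S(IS)(KSI)
  step 1: SS(KSI)
  step 2: SSS

Term B:
  start: SS(KSI)
  step 1: SSS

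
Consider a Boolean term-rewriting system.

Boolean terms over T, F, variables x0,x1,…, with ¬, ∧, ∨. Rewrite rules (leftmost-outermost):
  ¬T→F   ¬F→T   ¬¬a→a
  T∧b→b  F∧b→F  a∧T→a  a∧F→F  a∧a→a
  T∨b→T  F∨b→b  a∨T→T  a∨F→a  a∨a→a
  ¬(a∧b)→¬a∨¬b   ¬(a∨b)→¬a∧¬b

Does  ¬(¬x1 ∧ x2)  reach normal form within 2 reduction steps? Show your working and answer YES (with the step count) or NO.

Answer: YES — reaches normal form x1 ∨ ¬x2 in 2 ≤ 2 steps

Derivation:
  start: ¬(¬x1 ∧ x2)
  [1] ¬¬x1 ∨ ¬x2
  [2] x1 ∨ ¬x2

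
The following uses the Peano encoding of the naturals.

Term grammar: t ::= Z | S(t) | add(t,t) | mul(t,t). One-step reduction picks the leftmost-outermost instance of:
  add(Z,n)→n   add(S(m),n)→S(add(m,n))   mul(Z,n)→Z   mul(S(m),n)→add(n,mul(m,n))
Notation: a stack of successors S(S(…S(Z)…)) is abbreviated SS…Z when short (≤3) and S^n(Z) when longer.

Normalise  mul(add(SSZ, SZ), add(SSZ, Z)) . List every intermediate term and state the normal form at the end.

Answer: normal form = S^6(Z)  (in 25 steps)

Reduction:
  start: mul(add(SSZ, SZ), add(SSZ, Z))
  [1] mul(S(add(SZ, SZ)), add(SSZ, Z))
  [2] add(add(SSZ, Z), mul(add(SZ, SZ), add(SSZ, Z)))
  [3] add(S(add(SZ, Z)), mul(add(SZ, SZ), add(SSZ, Z)))
  [4] S(add(add(SZ, Z), mul(add(SZ, SZ), add(SSZ, Z))))
  [5] S(add(S(add(Z, Z)), mul(add(SZ, SZ), add(SSZ, Z))))
  [6] S(S(add(add(Z, Z), mul(add(SZ, SZ), add(SSZ, Z)))))
  [7] S(S(add(Z, mul(add(SZ, SZ), add(SSZ, Z)))))
  [8] S(S(mul(add(SZ, SZ), add(SSZ, Z))))
  [9] S(S(mul(S(add(Z, SZ)), add(SSZ, Z))))
  [10] S(S(add(add(SSZ, Z), mul(add(Z, SZ), add(SSZ, Z)))))
  [11] S(S(add(S(add(SZ, Z)), mul(add(Z, SZ), add(SSZ, Z)))))
  [12] S(S(S(add(add(SZ, Z), mul(add(Z, SZ), add(SSZ, Z))))))
  [13] S(S(S(add(S(add(Z, Z)), mul(add(Z, SZ), add(SSZ, Z))))))
  [14] S(S(S(S(add(add(Z, Z), mul(add(Z, SZ), add(SSZ, Z)))))))
  [15] S(S(S(S(add(Z, mul(add(Z, SZ), add(SSZ, Z)))))))
  [16] S(S(S(S(mul(add(Z, SZ), add(SSZ, Z))))))
  [17] S(S(S(S(mul(SZ, add(SSZ, Z))))))
  [18] S(S(S(S(add(add(SSZ, Z), mul(Z, add(SSZ, Z)))))))
  [19] S(S(S(S(add(S(add(SZ, Z)), mul(Z, add(SSZ, Z)))))))
  [20] S(S(S(S(S(add(add(SZ, Z), mul(Z, add(SSZ, Z))))))))
  [21] S(S(S(S(S(add(S(add(Z, Z)), mul(Z, add(SSZ, Z))))))))
  [22] S(S(S(S(S(S(add(add(Z, Z), mul(Z, add(SSZ, Z)))))))))
  [23] S(S(S(S(S(S(add(Z, mul(Z, add(SSZ, Z)))))))))
  [24] S(S(S(S(S(S(mul(Z, add(SSZ, Z))))))))
  [25] S^6(Z)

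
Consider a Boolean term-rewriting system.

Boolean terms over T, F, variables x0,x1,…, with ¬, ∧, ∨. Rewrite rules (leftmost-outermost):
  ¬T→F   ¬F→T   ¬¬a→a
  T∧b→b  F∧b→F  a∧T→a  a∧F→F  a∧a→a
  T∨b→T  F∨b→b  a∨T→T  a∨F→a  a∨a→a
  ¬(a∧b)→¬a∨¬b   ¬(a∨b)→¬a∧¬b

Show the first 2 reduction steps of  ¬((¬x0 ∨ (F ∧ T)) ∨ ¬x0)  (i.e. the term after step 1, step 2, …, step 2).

Answer: after 2 steps: (¬¬x0 ∧ ¬(F ∧ T)) ∧ ¬¬x0

Working:
  start: ¬((¬x0 ∨ (F ∧ T)) ∨ ¬x0)
  step 1: ¬(¬x0 ∨ (F ∧ T)) ∧ ¬¬x0
  step 2: (¬¬x0 ∧ ¬(F ∧ T)) ∧ ¬¬x0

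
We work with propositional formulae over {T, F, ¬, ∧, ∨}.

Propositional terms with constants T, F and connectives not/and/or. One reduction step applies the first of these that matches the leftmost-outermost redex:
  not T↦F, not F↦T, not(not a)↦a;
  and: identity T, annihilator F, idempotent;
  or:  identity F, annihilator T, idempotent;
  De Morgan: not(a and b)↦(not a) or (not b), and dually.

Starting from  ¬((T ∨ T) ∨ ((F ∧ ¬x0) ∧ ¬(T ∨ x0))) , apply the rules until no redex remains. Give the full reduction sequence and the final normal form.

  start: ¬((T ∨ T) ∨ ((F ∧ ¬x0) ∧ ¬(T ∨ x0)))
  [1] ¬(T ∨ T) ∧ ¬((F ∧ ¬x0) ∧ ¬(T ∨ x0))
  [2] (¬T ∧ ¬T) ∧ ¬((F ∧ ¬x0) ∧ ¬(T ∨ x0))
  [3] ¬T ∧ ¬((F ∧ ¬x0) ∧ ¬(T ∨ x0))
  [4] F ∧ ¬((F ∧ ¬x0) ∧ ¬(T ∨ x0))
  [5] F

Answer: normal form = F  (in 5 steps)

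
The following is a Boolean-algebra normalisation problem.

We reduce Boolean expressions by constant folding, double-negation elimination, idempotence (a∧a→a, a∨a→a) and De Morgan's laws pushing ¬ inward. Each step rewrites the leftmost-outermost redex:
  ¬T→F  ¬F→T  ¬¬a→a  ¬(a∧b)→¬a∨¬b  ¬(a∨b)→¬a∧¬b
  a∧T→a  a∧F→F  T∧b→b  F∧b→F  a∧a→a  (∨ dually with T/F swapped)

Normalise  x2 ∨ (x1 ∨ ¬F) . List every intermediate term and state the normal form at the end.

  start: x2 ∨ (x1 ∨ ¬F)
  step 1: x2 ∨ (x1 ∨ T)
  step 2: x2 ∨ T
  step 3: T

Answer: normal form = T  (in 3 steps)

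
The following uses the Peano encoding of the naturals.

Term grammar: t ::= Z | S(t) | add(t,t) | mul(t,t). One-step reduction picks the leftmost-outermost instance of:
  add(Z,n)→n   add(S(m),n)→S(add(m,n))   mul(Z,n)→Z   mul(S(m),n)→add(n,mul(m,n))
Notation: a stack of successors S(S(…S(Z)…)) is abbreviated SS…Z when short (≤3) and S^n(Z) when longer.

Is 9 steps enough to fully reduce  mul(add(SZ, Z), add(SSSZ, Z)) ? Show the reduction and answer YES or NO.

  start: mul(add(SZ, Z), add(SSSZ, Z))
  [1] mul(S(add(Z, Z)), add(SSSZ, Z))
  [2] add(add(SSSZ, Z), mul(add(Z, Z), add(SSSZ, Z)))
  [3] add(S(add(SSZ, Z)), mul(add(Z, Z), add(SSSZ, Z)))
  [4] S(add(add(SSZ, Z), mul(add(Z, Z), add(SSSZ, Z))))
  [5] S(add(S(add(SZ, Z)), mul(add(Z, Z), add(SSSZ, Z))))
  [6] S(S(add(add(SZ, Z), mul(add(Z, Z), add(SSSZ, Z)))))
  [7] S(S(add(S(add(Z, Z)), mul(add(Z, Z), add(SSSZ, Z)))))
  [8] S(S(S(add(add(Z, Z), mul(add(Z, Z), add(SSSZ, Z))))))
  [9] S(S(S(add(Z, mul(add(Z, Z), add(SSSZ, Z))))))

Answer: NO — after 9 steps the term is S(S(S(add(Z, mul(add(Z, Z), add(SSSZ, Z)))))), not yet normal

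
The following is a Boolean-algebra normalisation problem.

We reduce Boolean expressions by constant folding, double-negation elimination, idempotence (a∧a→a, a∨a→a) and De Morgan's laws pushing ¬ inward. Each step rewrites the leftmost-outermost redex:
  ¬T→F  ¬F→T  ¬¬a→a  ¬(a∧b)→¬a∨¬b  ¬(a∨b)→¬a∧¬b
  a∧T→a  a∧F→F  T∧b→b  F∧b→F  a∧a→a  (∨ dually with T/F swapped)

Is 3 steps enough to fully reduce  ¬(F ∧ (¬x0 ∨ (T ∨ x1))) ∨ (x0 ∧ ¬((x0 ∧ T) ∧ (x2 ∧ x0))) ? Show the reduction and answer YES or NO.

  start: ¬(F ∧ (¬x0 ∨ (T ∨ x1))) ∨ (x0 ∧ ¬((x0 ∧ T) ∧ (x2 ∧ x0)))
  step 1: (¬F ∨ ¬(¬x0 ∨ (T ∨ x1))) ∨ (x0 ∧ ¬((x0 ∧ T) ∧ (x2 ∧ x0)))
  step 2: (T ∨ ¬(¬x0 ∨ (T ∨ x1))) ∨ (x0 ∧ ¬((x0 ∧ T) ∧ (x2 ∧ x0)))
  step 3: T ∨ (x0 ∧ ¬((x0 ∧ T) ∧ (x2 ∧ x0)))

Answer: NO — after 3 steps the term is T ∨ (x0 ∧ ¬((x0 ∧ T) ∧ (x2 ∧ x0))), not yet normal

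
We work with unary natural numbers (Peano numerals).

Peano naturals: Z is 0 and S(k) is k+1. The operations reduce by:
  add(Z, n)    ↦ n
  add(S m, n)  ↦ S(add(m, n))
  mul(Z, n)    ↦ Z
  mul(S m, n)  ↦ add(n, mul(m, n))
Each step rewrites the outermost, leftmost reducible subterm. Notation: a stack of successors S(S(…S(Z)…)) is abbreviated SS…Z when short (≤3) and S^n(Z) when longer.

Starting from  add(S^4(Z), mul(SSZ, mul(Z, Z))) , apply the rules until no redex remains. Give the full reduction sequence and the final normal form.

Answer: normal form = S^4(Z)  (in 12 steps)

Reduction:
  start: add(S^4(Z), mul(SSZ, mul(Z, Z)))
  [1] S(add(SSSZ, mul(SSZ, mul(Z, Z))))
  [2] S(S(add(SSZ, mul(SSZ, mul(Z, Z)))))
  [3] S(S(S(add(SZ, mul(SSZ, mul(Z, Z))))))
  [4] S(S(S(S(add(Z, mul(SSZ, mul(Z, Z)))))))
  [5] S(S(S(S(mul(SSZ, mul(Z, Z))))))
  [6] S(S(S(S(add(mul(Z, Z), mul(SZ, mul(Z, Z)))))))
  [7] S(S(S(S(add(Z, mul(SZ, mul(Z, Z)))))))
  [8] S(S(S(S(mul(SZ, mul(Z, Z))))))
  [9] S(S(S(S(add(mul(Z, Z), mul(Z, mul(Z, Z)))))))
  [10] S(S(S(S(add(Z, mul(Z, mul(Z, Z)))))))
  [11] S(S(S(S(mul(Z, mul(Z, Z))))))
  [12] S^4(Z)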